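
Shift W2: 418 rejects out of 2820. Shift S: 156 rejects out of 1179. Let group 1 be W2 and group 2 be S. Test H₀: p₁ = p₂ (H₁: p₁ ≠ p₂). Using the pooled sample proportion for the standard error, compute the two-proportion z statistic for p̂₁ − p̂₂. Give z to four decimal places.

z = 1.3085

p̂₁ = 418/2820 ≈ 0.148227, p̂₂ = 156/1179 ≈ 0.132316.
Pooled p̂ = (418+156)/(2820+1179) = 574/3999 = 0.143536.
SE = √(p̂(1−p̂)(1/n₁+1/n₂)) = √(0.143536·0.856464·0.00120279) = √(0.000147863) = 0.012160.
z = (0.148227 − 0.132316)/0.012160 = 0.015911/0.012160 = 1.3085.
Two-sided p-value ≈ 2·Φ(−1.309) = 0.1907.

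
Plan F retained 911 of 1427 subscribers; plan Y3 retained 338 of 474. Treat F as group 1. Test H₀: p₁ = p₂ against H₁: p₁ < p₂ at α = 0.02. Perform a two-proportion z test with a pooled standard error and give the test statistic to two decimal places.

z = -2.97

p̂₁ = 911/1427 ≈ 0.63840, p̂₂ = 338/474 ≈ 0.71308.
Pooled p̂ = (911+338)/(1427+474) = 1249/1901 = 0.65702.
SE = √(p̂(1−p̂)(1/n₁+1/n₂)) = √(0.65702·0.34298·0.00281048) = √(0.000633323) = 0.02517.
z = (0.63840 − 0.71308)/0.02517 = -0.07468/0.02517 = -2.97.
p-value = P(Z < -2.967) ≈ 0.0015. With α = 0.02, reject H₀.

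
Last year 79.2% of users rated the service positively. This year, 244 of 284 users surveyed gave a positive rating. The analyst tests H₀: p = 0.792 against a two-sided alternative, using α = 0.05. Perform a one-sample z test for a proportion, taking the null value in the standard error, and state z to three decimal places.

z = 2.788

p̂ = 244/284 ≈ 0.859155.
Standard error under H₀: √(0.792×0.208/284) = 0.024084.
z = (0.859155 − 0.792)/0.024084 = 0.067155/0.024084 = 2.788.
p-value = 2·P(Z > 2.788) ≈ 0.0053, so at α = 0.05 we reject H₀.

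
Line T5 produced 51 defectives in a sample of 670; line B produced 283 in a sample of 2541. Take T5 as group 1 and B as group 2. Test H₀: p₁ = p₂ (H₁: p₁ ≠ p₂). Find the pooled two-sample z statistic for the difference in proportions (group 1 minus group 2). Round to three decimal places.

z = -2.659

p̂₁ = 51/670 ≈ 0.076119, p̂₂ = 283/2541 ≈ 0.111373.
Pooled p̂ = (51+283)/(670+2541) = 334/3211 = 0.104017.
SE = √(p̂(1−p̂)(1/n₁+1/n₂)) = √(0.104017·0.895983·0.00188608) = √(0.000175779) = 0.013258.
z = (0.076119 − 0.111373)/0.013258 = -0.035254/0.013258 = -2.659.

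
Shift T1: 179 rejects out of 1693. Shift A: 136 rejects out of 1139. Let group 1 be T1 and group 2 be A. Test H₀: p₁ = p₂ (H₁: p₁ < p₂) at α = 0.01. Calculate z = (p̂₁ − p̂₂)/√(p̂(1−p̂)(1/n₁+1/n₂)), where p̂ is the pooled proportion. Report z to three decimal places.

p̂₁ = 179/1693 = 0.105729, p̂₂ = 136/1139 = 0.119403.
Pooled p̂ = (179+136)/(1693+1139) = 315/2832 = 0.111229.
SE = √(p̂(1−p̂)(1/n₁+1/n₂)) = √(0.111229·0.888771·0.00146863) = √(0.000145184) = 0.012049.
z = (0.105729 − 0.119403)/0.012049 = -0.013674/0.012049 = -1.135.
p-value = P(Z < -1.135) ≈ 0.1282, so at α = 0.01 we fail to reject H₀.

z = -1.135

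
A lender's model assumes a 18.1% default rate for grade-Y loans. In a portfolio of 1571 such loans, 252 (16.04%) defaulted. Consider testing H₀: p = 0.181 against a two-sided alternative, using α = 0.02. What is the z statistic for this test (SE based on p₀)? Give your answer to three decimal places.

z = -2.120

p̂ = 252/1571 ≈ 0.16041.
SE = √(p₀(1−p₀)/n) = √(0.14824/1571) = 0.00971.
z = (0.16041 − 0.181)/0.00971 = -0.02059/0.00971 = -2.120.
Two-sided p-value ≈ 2·Φ(−2.120) = 0.0340; since p > α = 0.02, fail to reject H₀.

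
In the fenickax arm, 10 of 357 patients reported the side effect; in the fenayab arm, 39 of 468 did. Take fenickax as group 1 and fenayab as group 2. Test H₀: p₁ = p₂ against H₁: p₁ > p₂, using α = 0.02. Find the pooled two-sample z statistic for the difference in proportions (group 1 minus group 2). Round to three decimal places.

z = -3.331

p̂₁ = 10/357 ≈ 0.02801, p̂₂ = 39/468 ≈ 0.08333.
Pooled p̂ = (10+39)/(357+468) = 49/825 = 0.05939.
SE = √(p̂(1−p̂)(1/n₁+1/n₂)) = √(0.05939·0.94061·0.00493787) = √(0.000275861) = 0.01661.
z = (0.02801 − 0.08333)/0.01661 = -0.05532/0.01661 = -3.331.
p-value = P(Z > -3.331) ≈ 0.9996, so at α = 0.02 we fail to reject H₀.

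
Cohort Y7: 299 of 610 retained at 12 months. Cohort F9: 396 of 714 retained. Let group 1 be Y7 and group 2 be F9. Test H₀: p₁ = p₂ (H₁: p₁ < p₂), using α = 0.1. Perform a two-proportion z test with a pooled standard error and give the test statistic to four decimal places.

p̂₁ = 299/610 = 0.490164, p̂₂ = 396/714 = 0.554622.
Pooled p̂ = (299+396)/(610+714) = 695/1324 = 0.524924.
SE = √(p̂(1−p̂)(1/n₁+1/n₂)) = √(0.524924·0.475076·0.0030399) = √(0.000758088) = 0.027533.
z = (0.490164 − 0.554622)/0.027533 = -0.064458/0.027533 = -2.3411.
p-value = P(Z < -2.341) ≈ 0.0096, so at α = 0.1 we reject H₀.

z = -2.3411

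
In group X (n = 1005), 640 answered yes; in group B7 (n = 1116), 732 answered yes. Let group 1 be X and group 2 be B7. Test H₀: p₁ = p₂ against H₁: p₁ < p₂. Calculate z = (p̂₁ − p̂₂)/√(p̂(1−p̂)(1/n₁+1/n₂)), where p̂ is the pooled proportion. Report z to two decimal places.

z = -0.92

p̂₁ = 640/1005 ≈ 0.6368, p̂₂ = 732/1116 ≈ 0.6559.
Pooled p̂ = (640+732)/(1005+1116) = 1372/2121 = 0.6469.
SE = √(0.228431 × 0.00189108) = 0.0208.
z = (0.6368 − 0.6559)/0.0208 = -0.0191/0.0208 = -0.92.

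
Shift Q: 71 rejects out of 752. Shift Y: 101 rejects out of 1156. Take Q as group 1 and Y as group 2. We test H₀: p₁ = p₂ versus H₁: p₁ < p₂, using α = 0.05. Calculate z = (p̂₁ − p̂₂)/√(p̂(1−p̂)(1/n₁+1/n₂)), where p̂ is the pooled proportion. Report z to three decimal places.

z = 0.525

p̂₁ = 71/752 = 0.09441, p̂₂ = 101/1156 = 0.08737.
Pooled p̂ = (71+101)/(752+1156) = 172/1908 = 0.09015.
SE = √(0.0820203 × 0.00219484) = 0.01342.
z = (0.09441 − 0.08737)/0.01342 = 0.00704/0.01342 = 0.525.
p-value = P(Z < 0.525) ≈ 0.7002, so at α = 0.05 we fail to reject H₀.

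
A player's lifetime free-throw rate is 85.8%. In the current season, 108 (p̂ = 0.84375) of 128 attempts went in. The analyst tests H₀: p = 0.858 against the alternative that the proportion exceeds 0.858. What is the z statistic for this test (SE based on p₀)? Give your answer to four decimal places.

z = -0.4619

p̂ = 108/128 ≈ 0.843750.
Standard error under H₀: √(0.858×0.142/128) = 0.030852.
z = (0.843750 − 0.858)/0.030852 = -0.014250/0.030852 = -0.4619.
p-value = P(Z > -0.462) ≈ 0.6779.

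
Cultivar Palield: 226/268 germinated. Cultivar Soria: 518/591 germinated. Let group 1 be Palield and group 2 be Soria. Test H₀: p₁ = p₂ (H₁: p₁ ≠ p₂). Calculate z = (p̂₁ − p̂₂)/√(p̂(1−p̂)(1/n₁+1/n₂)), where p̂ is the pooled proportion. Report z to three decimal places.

z = -1.324

p̂₁ = 226/268 ≈ 0.84328, p̂₂ = 518/591 ≈ 0.87648.
Pooled p̂ = (226+518)/(268+591) = 744/859 = 0.86612.
SE = √(p̂(1−p̂)(1/n₁+1/n₂)) = √(0.86612·0.13388·0.00542339) = √(0.000628862) = 0.02508.
z = (0.84328 − 0.87648)/0.02508 = -0.03320/0.02508 = -1.324.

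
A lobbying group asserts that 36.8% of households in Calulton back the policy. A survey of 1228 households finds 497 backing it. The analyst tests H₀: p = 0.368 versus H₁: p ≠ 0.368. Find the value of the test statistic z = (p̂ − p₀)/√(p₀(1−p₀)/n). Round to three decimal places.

z = 2.668

p̂ = 497/1228 = 0.404723.
Under H₀, SE = √(0.368·0.632/1228) = √(0.000189394) = 0.013762.
z = (0.404723 − 0.368)/0.013762 = 0.036723/0.013762 = 2.668.
Two-sided p-value ≈ 2·Φ(−2.668) = 0.0076.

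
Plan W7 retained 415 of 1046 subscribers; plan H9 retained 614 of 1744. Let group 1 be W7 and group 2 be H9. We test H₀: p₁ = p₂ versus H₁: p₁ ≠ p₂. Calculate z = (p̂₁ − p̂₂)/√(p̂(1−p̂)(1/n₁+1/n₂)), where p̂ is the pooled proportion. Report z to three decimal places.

z = 2.368

p̂₁ = 415/1046 ≈ 0.39675, p̂₂ = 614/1744 ≈ 0.35206.
Pooled p̂ = (415+614)/(1046+1744) = 1029/2790 = 0.36882.
SE = √(0.232791 × 0.00152942) = 0.01887.
z = (0.39675 − 0.35206)/0.01887 = 0.04469/0.01887 = 2.368.
Two-sided p-value ≈ 2·Φ(−2.368) = 0.0179.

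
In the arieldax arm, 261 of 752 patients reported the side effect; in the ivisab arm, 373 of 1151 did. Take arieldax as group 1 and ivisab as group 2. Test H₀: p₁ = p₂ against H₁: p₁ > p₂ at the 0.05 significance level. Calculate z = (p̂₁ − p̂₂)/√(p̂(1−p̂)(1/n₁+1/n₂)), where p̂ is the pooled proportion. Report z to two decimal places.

z = 1.04

p̂₁ = 261/752 ≈ 0.3471, p̂₂ = 373/1151 ≈ 0.3241.
Pooled p̂ = (261+373)/(752+1151) = 634/1903 = 0.3332.
SE = √(p̂(1−p̂)(1/n₁+1/n₂)) = √(0.3332·0.6668·0.0021986) = √(0.000488449) = 0.0221.
z = (0.3471 − 0.3241)/0.0221 = 0.0230/0.0221 = 1.04.
p-value = P(Z > 1.041) ≈ 0.1489; since p > α = 0.05, fail to reject H₀.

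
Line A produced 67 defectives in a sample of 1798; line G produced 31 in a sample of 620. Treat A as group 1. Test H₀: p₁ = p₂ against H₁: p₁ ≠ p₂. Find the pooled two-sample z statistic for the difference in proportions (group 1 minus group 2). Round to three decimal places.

p̂₁ = 67/1798 = 0.037264, p̂₂ = 31/620 = 0.050000.
Pooled p̂ = (67+31)/(1798+620) = 98/2418 = 0.040529.
SE = √(p̂(1−p̂)(1/n₁+1/n₂)) = √(0.040529·0.959471·0.00216908) = √(8.43483e-05) = 0.009184.
z = (0.037264 − 0.050000)/0.009184 = -0.012736/0.009184 = -1.387.

z = -1.387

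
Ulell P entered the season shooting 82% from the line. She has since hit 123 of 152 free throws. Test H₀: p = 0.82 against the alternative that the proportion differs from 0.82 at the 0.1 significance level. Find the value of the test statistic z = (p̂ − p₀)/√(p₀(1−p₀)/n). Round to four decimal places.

z = -0.3462

p̂ = 123/152 = 0.809211.
Under H₀, SE = √(0.82·0.18/152) = √(0.000971053) = 0.031162.
z = (0.809211 − 0.82)/0.031162 = -0.010789/0.031162 = -0.3462.
Two-sided p-value ≈ 2·Φ(−0.346) = 0.7292, so at α = 0.1 we fail to reject H₀.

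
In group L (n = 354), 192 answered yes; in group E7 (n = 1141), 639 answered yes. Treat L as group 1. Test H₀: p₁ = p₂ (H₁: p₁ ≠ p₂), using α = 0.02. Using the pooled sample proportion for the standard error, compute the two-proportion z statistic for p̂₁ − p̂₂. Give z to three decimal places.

z = -0.584

p̂₁ = 192/354 = 0.542373, p̂₂ = 639/1141 = 0.560035.
Pooled p̂ = (192+639)/(354+1141) = 831/1495 = 0.555853.
SE = √(0.24688 × 0.00370128) = 0.030229.
z = (0.542373 − 0.560035)/0.030229 = -0.017662/0.030229 = -0.584.
Two-sided p-value ≈ 2·Φ(−0.584) = 0.5590, so at α = 0.02 we fail to reject H₀.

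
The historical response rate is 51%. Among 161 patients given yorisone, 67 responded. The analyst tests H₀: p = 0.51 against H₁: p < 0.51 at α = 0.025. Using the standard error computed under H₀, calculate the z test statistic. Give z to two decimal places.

p̂ = 67/161 ≈ 0.4161.
SE = √(p₀(1−p₀)/n) = √(0.2499/161) = 0.0394.
z = (0.4161 − 0.51)/0.0394 = -0.0939/0.0394 = -2.38.
p-value = P(Z < -2.382) ≈ 0.0086, so at α = 0.025 we reject H₀.

z = -2.38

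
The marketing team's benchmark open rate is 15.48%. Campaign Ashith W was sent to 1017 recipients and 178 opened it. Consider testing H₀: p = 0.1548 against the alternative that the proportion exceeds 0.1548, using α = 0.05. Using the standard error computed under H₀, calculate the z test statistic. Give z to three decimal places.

z = 1.783

p̂ = 178/1017 ≈ 0.17502.
SE = √(p₀(1−p₀)/n) = √(0.13084/1017) = 0.01134.
z = (0.17502 − 0.1548)/0.01134 = 0.02022/0.01134 = 1.783.
p-value = P(Z > 1.783) ≈ 0.0373. With α = 0.05, reject H₀.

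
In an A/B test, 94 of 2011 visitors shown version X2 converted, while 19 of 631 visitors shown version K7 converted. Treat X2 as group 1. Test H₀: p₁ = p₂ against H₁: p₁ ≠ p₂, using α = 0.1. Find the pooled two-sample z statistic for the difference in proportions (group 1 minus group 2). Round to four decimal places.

z = 1.8014

p̂₁ = 94/2011 ≈ 0.046743, p̂₂ = 19/631 ≈ 0.030111.
Pooled p̂ = (94+19)/(2011+631) = 113/2642 = 0.042771.
SE = √(0.0409413 × 0.00208205) = 0.009233.
z = (0.046743 − 0.030111)/0.009233 = 0.016632/0.009233 = 1.8014.
Two-sided p-value ≈ 2·Φ(−1.801) = 0.0716, so at α = 0.1 we reject H₀.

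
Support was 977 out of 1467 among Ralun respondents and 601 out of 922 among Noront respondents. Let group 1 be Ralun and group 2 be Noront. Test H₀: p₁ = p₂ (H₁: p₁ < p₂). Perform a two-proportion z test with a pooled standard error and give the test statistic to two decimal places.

p̂₁ = 977/1467 ≈ 0.6660, p̂₂ = 601/922 ≈ 0.6518.
Pooled p̂ = (977+601)/(1467+922) = 1578/2389 = 0.6605.
SE = √(0.224231 × 0.00176626) = 0.0199.
z = (0.6660 − 0.6518)/0.0199 = 0.0142/0.0199 = 0.71.
p-value = P(Z < 0.711) ≈ 0.7613.

z = 0.71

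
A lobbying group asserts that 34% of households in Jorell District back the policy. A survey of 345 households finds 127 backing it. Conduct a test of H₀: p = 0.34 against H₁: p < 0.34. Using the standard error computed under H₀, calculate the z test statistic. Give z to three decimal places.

p̂ = 127/345 ≈ 0.368116.
Under H₀, SE = √(0.34·0.66/345) = √(0.000650435) = 0.025504.
z = (0.368116 − 0.34)/0.025504 = 0.028116/0.025504 = 1.102.
p-value = P(Z < 1.102) ≈ 0.8649.

z = 1.102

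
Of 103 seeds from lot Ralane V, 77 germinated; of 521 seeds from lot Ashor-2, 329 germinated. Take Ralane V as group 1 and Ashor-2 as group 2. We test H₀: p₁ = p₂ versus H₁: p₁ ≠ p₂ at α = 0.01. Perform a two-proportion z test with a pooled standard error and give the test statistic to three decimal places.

p̂₁ = 77/103 ≈ 0.74757, p̂₂ = 329/521 ≈ 0.63148.
Pooled p̂ = (77+329)/(103+521) = 406/624 = 0.65064.
SE = √(p̂(1−p̂)(1/n₁+1/n₂)) = √(0.65064·0.34936·0.0116281) = √(0.00264316) = 0.05141.
z = (0.74757 − 0.63148)/0.05141 = 0.11609/0.05141 = 2.258.
p-value = 2·P(Z > 2.258) ≈ 0.0239, so at α = 0.01 we fail to reject H₀.

z = 2.258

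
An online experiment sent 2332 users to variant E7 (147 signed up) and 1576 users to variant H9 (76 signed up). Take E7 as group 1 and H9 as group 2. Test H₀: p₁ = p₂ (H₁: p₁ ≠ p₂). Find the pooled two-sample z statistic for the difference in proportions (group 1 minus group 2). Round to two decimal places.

z = 1.96

p̂₁ = 147/2332 = 0.06304, p̂₂ = 76/1576 = 0.04822.
Pooled p̂ = (147+76)/(2332+1576) = 223/3908 = 0.05706.
SE = √(p̂(1−p̂)(1/n₁+1/n₂)) = √(0.05706·0.94294·0.00106333) = √(5.72141e-05) = 0.00756.
z = (0.06304 − 0.04822)/0.00756 = 0.01482/0.00756 = 1.96.
p-value = 2·P(Z > 1.958) ≈ 0.0502.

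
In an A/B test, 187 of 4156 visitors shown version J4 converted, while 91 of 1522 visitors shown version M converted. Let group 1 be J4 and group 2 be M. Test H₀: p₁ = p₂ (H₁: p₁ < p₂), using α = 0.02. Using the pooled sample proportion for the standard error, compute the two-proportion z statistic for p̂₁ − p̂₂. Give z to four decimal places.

z = -2.2884

p̂₁ = 187/4156 ≈ 0.0449952, p̂₂ = 91/1522 ≈ 0.0597898.
Pooled p̂ = (187+91)/(4156+1522) = 278/5678 = 0.0489609.
SE = √(0.0465637 × 0.000897646) = 0.0064651.
z = (0.0449952 − 0.0597898)/0.0064651 = -0.0147946/0.0064651 = -2.2884.
p-value = P(Z < -2.288) ≈ 0.0111, so at α = 0.02 we reject H₀.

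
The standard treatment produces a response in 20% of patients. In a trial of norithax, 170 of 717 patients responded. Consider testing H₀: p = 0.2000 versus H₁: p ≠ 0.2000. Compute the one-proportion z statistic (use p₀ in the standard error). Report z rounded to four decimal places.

z = 2.4835

p̂ = 170/717 = 0.237099.
SE = √(p₀(1−p₀)/n) = √(0.16/717) = 0.014938.
z = (0.237099 − 0.2)/0.014938 = 0.037099/0.014938 = 2.4835.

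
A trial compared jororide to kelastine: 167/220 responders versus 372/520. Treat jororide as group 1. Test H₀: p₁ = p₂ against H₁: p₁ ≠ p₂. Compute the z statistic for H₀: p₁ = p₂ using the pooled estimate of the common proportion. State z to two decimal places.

p̂₁ = 167/220 = 0.7591, p̂₂ = 372/520 = 0.7154.
Pooled p̂ = (167+372)/(220+520) = 539/740 = 0.7284.
SE = √(p̂(1−p̂)(1/n₁+1/n₂)) = √(0.7284·0.2716·0.00646853) = √(0.00127976) = 0.0358.
z = (0.7591 − 0.7154)/0.0358 = 0.0437/0.0358 = 1.22.
Two-sided p-value ≈ 2·Φ(−1.222) = 0.2218.

z = 1.22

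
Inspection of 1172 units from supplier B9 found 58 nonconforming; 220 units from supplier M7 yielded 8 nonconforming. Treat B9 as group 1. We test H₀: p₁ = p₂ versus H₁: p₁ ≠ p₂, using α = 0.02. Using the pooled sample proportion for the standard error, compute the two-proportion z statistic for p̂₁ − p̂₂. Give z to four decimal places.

z = 0.8405

p̂₁ = 58/1172 ≈ 0.049488, p̂₂ = 8/220 ≈ 0.036364.
Pooled p̂ = (58+8)/(1172+220) = 66/1392 = 0.047414.
SE = √(p̂(1−p̂)(1/n₁+1/n₂)) = √(0.047414·0.952586·0.0053987) = √(0.000243836) = 0.015615.
z = (0.049488 − 0.036364)/0.015615 = 0.013124/0.015615 = 0.8405.
Two-sided p-value ≈ 2·Φ(−0.840) = 0.4006. With α = 0.02, fail to reject H₀.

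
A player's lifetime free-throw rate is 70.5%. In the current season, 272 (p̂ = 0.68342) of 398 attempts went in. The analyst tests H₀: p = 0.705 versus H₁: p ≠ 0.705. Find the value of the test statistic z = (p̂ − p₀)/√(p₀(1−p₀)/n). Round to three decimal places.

z = -0.944

p̂ = 272/398 ≈ 0.68342.
Under H₀, SE = √(0.705·0.295/398) = √(0.00052255) = 0.02286.
z = (0.68342 − 0.705)/0.02286 = -0.02158/0.02286 = -0.944.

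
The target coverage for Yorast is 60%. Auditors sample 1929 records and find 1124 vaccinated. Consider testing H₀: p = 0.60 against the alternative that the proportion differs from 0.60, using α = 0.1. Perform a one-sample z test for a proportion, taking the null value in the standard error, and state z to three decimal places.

p̂ = 1124/1929 = 0.58269.
SE = √(p₀(1−p₀)/n) = √(0.24/1929) = 0.01115.
z = (0.58269 − 0.6)/0.01115 = -0.01731/0.01115 = -1.552.
p-value = 2·P(Z > 1.552) ≈ 0.1206; since p > α = 0.1, fail to reject H₀.

z = -1.552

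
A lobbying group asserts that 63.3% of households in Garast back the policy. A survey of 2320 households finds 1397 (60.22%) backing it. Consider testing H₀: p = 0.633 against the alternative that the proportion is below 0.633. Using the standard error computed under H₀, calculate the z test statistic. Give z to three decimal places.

z = -3.082

p̂ = 1397/2320 = 0.602155.
Under H₀, SE = √(0.633·0.367/2320) = √(0.000100134) = 0.010007.
z = (0.602155 − 0.633)/0.010007 = -0.030845/0.010007 = -3.082.
p-value = P(Z < -3.082) ≈ 0.0010.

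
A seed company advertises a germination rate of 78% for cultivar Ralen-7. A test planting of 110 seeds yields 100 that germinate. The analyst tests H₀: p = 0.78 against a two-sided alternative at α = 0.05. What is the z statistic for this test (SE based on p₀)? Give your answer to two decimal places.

z = 3.27

p̂ = 100/110 = 0.9091.
SE = √(p₀(1−p₀)/n) = √(0.1716/110) = 0.0395.
z = (0.9091 − 0.78)/0.0395 = 0.1291/0.0395 = 3.27.
p-value = 2·P(Z > 3.268) ≈ 0.0011. With α = 0.05, reject H₀.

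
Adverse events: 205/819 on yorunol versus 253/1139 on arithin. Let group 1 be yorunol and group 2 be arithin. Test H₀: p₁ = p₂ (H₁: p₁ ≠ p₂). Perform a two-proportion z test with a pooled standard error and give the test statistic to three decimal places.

z = 1.453

p̂₁ = 205/819 ≈ 0.250305, p̂₂ = 253/1139 ≈ 0.222125.
Pooled p̂ = (205+253)/(819+1139) = 458/1958 = 0.233912.
SE = √(0.179197 × 0.00209896) = 0.019394.
z = (0.250305 − 0.222125)/0.019394 = 0.028180/0.019394 = 1.453.
p-value = 2·P(Z > 1.453) ≈ 0.1462.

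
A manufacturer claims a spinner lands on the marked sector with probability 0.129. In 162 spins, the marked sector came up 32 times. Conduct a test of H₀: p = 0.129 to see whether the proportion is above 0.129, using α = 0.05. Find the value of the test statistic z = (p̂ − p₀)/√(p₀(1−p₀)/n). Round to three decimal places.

z = 2.602

p̂ = 32/162 ≈ 0.19753.
SE = √(p₀(1−p₀)/n) = √(0.11236/162) = 0.02634.
z = (0.19753 − 0.129)/0.02634 = 0.06853/0.02634 = 2.602.
p-value = P(Z > 2.602) ≈ 0.0046. With α = 0.05, reject H₀.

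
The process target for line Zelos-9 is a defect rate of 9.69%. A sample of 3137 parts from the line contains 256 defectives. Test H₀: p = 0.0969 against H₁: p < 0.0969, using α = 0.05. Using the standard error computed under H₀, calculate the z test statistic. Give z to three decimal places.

p̂ = 256/3137 = 0.08161.
SE = √(p₀(1−p₀)/n) = √(0.08751/3137) = 0.00528.
z = (0.08161 − 0.0969)/0.00528 = -0.01529/0.00528 = -2.896.
p-value = P(Z < -2.896) ≈ 0.0019, so at α = 0.05 we reject H₀.

z = -2.896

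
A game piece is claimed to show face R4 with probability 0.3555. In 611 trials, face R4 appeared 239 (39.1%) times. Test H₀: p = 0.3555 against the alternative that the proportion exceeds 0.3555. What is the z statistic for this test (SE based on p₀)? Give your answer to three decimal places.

z = 1.842

p̂ = 239/611 = 0.39116.
Standard error under H₀: √(0.3555×0.6445/611) = 0.01936.
z = (0.39116 − 0.3555)/0.01936 = 0.03566/0.01936 = 1.842.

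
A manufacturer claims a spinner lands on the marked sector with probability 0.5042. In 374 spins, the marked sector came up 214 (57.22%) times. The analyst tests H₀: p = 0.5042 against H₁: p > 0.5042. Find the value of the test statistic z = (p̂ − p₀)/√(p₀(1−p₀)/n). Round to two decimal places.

z = 2.63

p̂ = 214/374 = 0.5722.
Under H₀, SE = √(0.5042·0.4958/374) = √(0.000668402) = 0.0259.
z = (0.5722 − 0.5042)/0.0259 = 0.0680/0.0259 = 2.63.
p-value = P(Z > 2.630) ≈ 0.0043.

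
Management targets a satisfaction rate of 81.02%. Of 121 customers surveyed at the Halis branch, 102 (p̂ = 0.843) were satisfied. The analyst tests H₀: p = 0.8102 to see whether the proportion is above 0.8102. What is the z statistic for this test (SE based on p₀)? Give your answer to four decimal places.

p̂ = 102/121 ≈ 0.842975.
Under H₀, SE = √(0.8102·0.1898/121) = √(0.00127088) = 0.035649.
z = (0.842975 − 0.8102)/0.035649 = 0.032775/0.035649 = 0.9194.
p-value = P(Z > 0.919) ≈ 0.1789.

z = 0.9194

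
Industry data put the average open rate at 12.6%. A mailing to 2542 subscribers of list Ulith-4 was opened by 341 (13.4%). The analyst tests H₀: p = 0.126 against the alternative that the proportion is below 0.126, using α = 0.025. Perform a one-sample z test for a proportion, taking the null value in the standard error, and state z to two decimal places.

z = 1.24

p̂ = 341/2542 ≈ 0.13415.
SE = √(p₀(1−p₀)/n) = √(0.11012/2542) = 0.00658.
z = (0.13415 − 0.126)/0.00658 = 0.00815/0.00658 = 1.24.
p-value = P(Z < 1.238) ≈ 0.8921. With α = 0.025, fail to reject H₀.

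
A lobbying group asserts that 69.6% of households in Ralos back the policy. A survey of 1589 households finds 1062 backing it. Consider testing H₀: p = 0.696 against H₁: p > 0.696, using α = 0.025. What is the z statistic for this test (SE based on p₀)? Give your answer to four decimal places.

p̂ = 1062/1589 = 0.6683449.
Under H₀, SE = √(0.696·0.304/1589) = √(0.000133155) = 0.0115393.
z = (0.6683449 − 0.696)/0.0115393 = -0.0276551/0.0115393 = -2.3966.
p-value = P(Z > -2.397) ≈ 0.9917. With α = 0.025, fail to reject H₀.

z = -2.3966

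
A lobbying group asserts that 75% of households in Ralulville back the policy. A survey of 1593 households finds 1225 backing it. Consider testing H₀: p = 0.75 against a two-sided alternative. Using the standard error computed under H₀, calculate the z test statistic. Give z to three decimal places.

z = 1.750

p̂ = 1225/1593 ≈ 0.76899.
Under H₀, SE = √(0.75·0.25/1593) = √(0.000117702) = 0.01085.
z = (0.76899 − 0.75)/0.01085 = 0.01899/0.01085 = 1.750.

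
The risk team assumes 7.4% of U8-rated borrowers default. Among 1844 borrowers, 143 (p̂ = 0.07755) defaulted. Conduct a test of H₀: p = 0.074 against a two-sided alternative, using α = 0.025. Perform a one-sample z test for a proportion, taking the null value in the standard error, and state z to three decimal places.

p̂ = 143/1844 = 0.07755.
Under H₀, SE = √(0.074·0.926/1844) = √(3.71605e-05) = 0.00610.
z = (0.07755 − 0.074)/0.00610 = 0.00355/0.00610 = 0.582.
p-value = 2·P(Z > 0.582) ≈ 0.5605. With α = 0.025, fail to reject H₀.

z = 0.582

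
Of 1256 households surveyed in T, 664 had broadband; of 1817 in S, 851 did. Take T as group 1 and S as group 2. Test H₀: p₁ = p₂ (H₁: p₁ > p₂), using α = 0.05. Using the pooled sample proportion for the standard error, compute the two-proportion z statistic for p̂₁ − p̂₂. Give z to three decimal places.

z = 3.287

p̂₁ = 664/1256 = 0.52866, p̂₂ = 851/1817 = 0.46835.
Pooled p̂ = (664+851)/(1256+1817) = 1515/3073 = 0.49300.
SE = √(0.249951 × 0.00134654) = 0.01835.
z = (0.52866 − 0.46835)/0.01835 = 0.06031/0.01835 = 3.287.
p-value = P(Z > 3.287) ≈ 0.0005. With α = 0.05, reject H₀.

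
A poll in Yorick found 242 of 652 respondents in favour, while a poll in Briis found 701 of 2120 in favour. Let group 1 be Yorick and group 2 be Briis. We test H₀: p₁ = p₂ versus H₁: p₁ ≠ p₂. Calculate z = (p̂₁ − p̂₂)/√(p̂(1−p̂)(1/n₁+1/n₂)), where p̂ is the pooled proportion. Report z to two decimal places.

p̂₁ = 242/652 = 0.3712, p̂₂ = 701/2120 = 0.3307.
Pooled p̂ = (242+701)/(652+2120) = 943/2772 = 0.3402.
SE = √(0.22446 × 0.00200544) = 0.0212.
z = (0.3712 − 0.3307)/0.0212 = 0.0405/0.0212 = 1.91.

z = 1.91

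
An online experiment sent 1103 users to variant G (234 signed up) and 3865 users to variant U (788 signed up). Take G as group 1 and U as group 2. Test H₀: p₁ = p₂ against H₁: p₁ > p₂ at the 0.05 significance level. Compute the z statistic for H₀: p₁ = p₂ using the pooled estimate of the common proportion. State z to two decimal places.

z = 0.60

p̂₁ = 234/1103 = 0.21215, p̂₂ = 788/3865 = 0.20388.
Pooled p̂ = (234+788)/(1103+3865) = 1022/4968 = 0.20572.
SE = √(p̂(1−p̂)(1/n₁+1/n₂)) = √(0.20572·0.79428·0.00116535) = √(0.000190415) = 0.01380.
z = (0.21215 − 0.20388)/0.01380 = 0.00827/0.01380 = 0.60.
p-value = P(Z > 0.599) ≈ 0.2745. With α = 0.05, fail to reject H₀.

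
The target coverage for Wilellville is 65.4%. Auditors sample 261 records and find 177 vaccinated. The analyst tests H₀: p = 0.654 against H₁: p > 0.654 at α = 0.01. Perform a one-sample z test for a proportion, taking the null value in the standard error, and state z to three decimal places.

p̂ = 177/261 = 0.67816.
Under H₀, SE = √(0.654·0.346/261) = √(0.000866989) = 0.02944.
z = (0.67816 − 0.654)/0.02944 = 0.02416/0.02944 = 0.821.
p-value = P(Z > 0.821) ≈ 0.2060, so at α = 0.01 we fail to reject H₀.

z = 0.821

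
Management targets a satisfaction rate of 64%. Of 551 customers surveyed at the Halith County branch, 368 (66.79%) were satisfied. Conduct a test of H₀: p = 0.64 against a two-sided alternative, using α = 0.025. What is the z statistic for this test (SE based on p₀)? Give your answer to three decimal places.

p̂ = 368/551 = 0.66788.
Under H₀, SE = √(0.64·0.36/551) = √(0.000418149) = 0.02045.
z = (0.66788 − 0.64)/0.02045 = 0.02788/0.02045 = 1.363.
Two-sided p-value ≈ 2·Φ(−1.363) = 0.1728. With α = 0.025, fail to reject H₀.

z = 1.363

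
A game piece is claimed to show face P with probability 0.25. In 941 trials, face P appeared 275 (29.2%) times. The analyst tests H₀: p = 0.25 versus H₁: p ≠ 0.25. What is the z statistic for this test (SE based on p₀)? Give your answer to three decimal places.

p̂ = 275/941 ≈ 0.2922423.
SE = √(p₀(1−p₀)/n) = √(0.1875/941) = 0.0141158.
z = (0.2922423 − 0.25)/0.0141158 = 0.0422423/0.0141158 = 2.993.
Two-sided p-value ≈ 2·Φ(−2.993) = 0.0028.

z = 2.993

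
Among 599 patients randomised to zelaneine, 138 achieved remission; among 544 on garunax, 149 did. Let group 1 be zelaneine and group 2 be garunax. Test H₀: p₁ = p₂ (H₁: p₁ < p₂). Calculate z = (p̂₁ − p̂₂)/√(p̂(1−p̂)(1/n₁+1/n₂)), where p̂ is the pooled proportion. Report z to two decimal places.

z = -1.69

p̂₁ = 138/599 = 0.2304, p̂₂ = 149/544 = 0.2739.
Pooled p̂ = (138+149)/(599+544) = 287/1143 = 0.2511.
SE = √(0.188046 × 0.00350768) = 0.0257.
z = (0.2304 − 0.2739)/0.0257 = -0.0435/0.0257 = -1.69.
p-value = P(Z < -1.694) ≈ 0.0451.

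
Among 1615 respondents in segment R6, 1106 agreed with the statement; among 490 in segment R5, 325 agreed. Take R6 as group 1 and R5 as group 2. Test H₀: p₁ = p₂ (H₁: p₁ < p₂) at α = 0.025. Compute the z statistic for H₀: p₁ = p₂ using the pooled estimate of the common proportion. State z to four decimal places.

p̂₁ = 1106/1615 = 0.684830, p̂₂ = 325/490 = 0.663265.
Pooled p̂ = (1106+325)/(1615+490) = 1431/2105 = 0.679810.
SE = √(0.217668 × 0.00266001) = 0.024062.
z = (0.684830 − 0.663265)/0.024062 = 0.021565/0.024062 = 0.8962.
p-value = P(Z < 0.896) ≈ 0.8149; since p > α = 0.025, fail to reject H₀.

z = 0.8962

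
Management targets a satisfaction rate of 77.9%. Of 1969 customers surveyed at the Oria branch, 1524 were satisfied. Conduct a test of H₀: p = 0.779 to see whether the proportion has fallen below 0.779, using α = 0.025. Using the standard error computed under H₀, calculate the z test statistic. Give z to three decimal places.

p̂ = 1524/1969 ≈ 0.77400.
Standard error under H₀: √(0.779×0.221/1969) = 0.00935.
z = (0.77400 − 0.779)/0.00935 = -0.00500/0.00935 = -0.535.
p-value = P(Z < -0.535) ≈ 0.2963. With α = 0.025, fail to reject H₀.

z = -0.535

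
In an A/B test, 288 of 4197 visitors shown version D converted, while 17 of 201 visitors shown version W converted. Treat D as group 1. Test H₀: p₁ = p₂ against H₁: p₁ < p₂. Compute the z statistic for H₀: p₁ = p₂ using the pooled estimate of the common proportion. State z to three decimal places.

z = -0.870

p̂₁ = 288/4197 ≈ 0.06862, p̂₂ = 17/201 ≈ 0.08458.
Pooled p̂ = (288+17)/(4197+201) = 305/4398 = 0.06935.
SE = √(p̂(1−p̂)(1/n₁+1/n₂)) = √(0.06935·0.93065·0.00521339) = √(0.000336474) = 0.01834.
z = (0.06862 − 0.08458)/0.01834 = -0.01596/0.01834 = -0.870.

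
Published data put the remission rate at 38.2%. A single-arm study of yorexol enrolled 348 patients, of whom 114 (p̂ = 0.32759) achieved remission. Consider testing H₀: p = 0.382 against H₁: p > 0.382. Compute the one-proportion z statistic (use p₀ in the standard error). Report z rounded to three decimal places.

p̂ = 114/348 = 0.32759.
SE = √(p₀(1−p₀)/n) = √(0.23608/348) = 0.02605.
z = (0.32759 − 0.382)/0.02605 = -0.05441/0.02605 = -2.089.

z = -2.089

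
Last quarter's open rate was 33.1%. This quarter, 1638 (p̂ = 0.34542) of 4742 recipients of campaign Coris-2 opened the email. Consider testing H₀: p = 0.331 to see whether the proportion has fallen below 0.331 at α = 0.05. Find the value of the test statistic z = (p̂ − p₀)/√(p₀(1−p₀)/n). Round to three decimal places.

z = 2.111

p̂ = 1638/4742 = 0.34542.
Under H₀, SE = √(0.331·0.669/4742) = √(4.66974e-05) = 0.00683.
z = (0.34542 − 0.331)/0.00683 = 0.01442/0.00683 = 2.111.
p-value = P(Z < 2.111) ≈ 0.9826, so at α = 0.05 we fail to reject H₀.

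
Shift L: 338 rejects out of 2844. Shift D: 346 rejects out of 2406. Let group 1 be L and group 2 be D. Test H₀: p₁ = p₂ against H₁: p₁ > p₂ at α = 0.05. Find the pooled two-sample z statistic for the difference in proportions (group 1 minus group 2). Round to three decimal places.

p̂₁ = 338/2844 = 0.118847, p̂₂ = 346/2406 = 0.143807.
Pooled p̂ = (338+346)/(2844+2406) = 684/5250 = 0.130286.
SE = √(p̂(1−p̂)(1/n₁+1/n₂)) = √(0.130286·0.869714·0.000767245) = √(8.69376e-05) = 0.009324.
z = (0.118847 − 0.143807)/0.009324 = -0.024960/0.009324 = -2.677.
p-value = P(Z > -2.677) ≈ 0.9963, so at α = 0.05 we fail to reject H₀.

z = -2.677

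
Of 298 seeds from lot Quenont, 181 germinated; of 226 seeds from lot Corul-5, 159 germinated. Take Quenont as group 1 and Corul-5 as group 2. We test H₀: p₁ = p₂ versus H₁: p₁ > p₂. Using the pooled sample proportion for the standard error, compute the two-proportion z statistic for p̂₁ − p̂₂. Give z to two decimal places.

z = -2.28

p̂₁ = 181/298 = 0.6074, p̂₂ = 159/226 = 0.7035.
Pooled p̂ = (181+159)/(298+226) = 340/524 = 0.6489.
SE = √(p̂(1−p̂)(1/n₁+1/n₂)) = √(0.6489·0.3511·0.00778048) = √(0.00177272) = 0.0421.
z = (0.6074 − 0.7035)/0.0421 = -0.0961/0.0421 = -2.28.
p-value = P(Z > -2.284) ≈ 0.9888.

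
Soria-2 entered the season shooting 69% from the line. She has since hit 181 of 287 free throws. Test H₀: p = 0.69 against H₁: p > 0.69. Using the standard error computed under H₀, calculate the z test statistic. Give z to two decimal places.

p̂ = 181/287 = 0.6307.
Under H₀, SE = √(0.69·0.31/287) = √(0.000745296) = 0.0273.
z = (0.6307 − 0.69)/0.0273 = -0.0593/0.0273 = -2.17.

z = -2.17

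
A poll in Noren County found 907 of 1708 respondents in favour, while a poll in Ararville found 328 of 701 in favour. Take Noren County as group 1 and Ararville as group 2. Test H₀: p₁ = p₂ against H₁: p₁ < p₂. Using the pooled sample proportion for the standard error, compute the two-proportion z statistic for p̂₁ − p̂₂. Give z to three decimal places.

p̂₁ = 907/1708 = 0.53103, p̂₂ = 328/701 = 0.46790.
Pooled p̂ = (907+328)/(1708+701) = 1235/2409 = 0.51266.
SE = √(p̂(1−p̂)(1/n₁+1/n₂)) = √(0.51266·0.48734·0.00201201) = √(0.000502681) = 0.02242.
z = (0.53103 − 0.46790)/0.02242 = 0.06313/0.02242 = 2.816.

z = 2.816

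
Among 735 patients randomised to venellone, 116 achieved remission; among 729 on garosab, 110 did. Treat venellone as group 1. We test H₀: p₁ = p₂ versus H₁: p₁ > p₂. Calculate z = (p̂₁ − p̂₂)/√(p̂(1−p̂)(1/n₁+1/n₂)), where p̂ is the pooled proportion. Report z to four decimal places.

p̂₁ = 116/735 = 0.157823, p̂₂ = 110/729 = 0.150892.
Pooled p̂ = (116+110)/(735+729) = 226/1464 = 0.154372.
SE = √(p̂(1−p̂)(1/n₁+1/n₂)) = √(0.154372·0.845628·0.00273229) = √(0.000356675) = 0.018886.
z = (0.157823 − 0.150892)/0.018886 = 0.006931/0.018886 = 0.3670.

z = 0.3670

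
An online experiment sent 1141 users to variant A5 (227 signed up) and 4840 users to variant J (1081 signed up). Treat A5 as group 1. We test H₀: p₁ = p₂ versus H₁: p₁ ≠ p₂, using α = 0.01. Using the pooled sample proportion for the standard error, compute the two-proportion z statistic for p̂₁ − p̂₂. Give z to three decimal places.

z = -1.794

p̂₁ = 227/1141 = 0.19895, p̂₂ = 1081/4840 = 0.22335.
Pooled p̂ = (227+1081)/(1141+4840) = 1308/5981 = 0.21869.
SE = √(0.170866 × 0.00108304) = 0.01360.
z = (0.19895 − 0.22335)/0.01360 = -0.02440/0.01360 = -1.794.
Two-sided p-value ≈ 2·Φ(−1.794) = 0.0729. With α = 0.01, fail to reject H₀.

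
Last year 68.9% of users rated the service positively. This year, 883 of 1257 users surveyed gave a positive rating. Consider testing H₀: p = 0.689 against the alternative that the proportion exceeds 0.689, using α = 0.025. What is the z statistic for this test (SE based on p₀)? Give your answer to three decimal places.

p̂ = 883/1257 = 0.70247.
SE = √(p₀(1−p₀)/n) = √(0.21428/1257) = 0.01306.
z = (0.70247 − 0.689)/0.01306 = 0.01347/0.01306 = 1.031.
p-value = P(Z > 1.031) ≈ 0.1512. With α = 0.025, fail to reject H₀.

z = 1.031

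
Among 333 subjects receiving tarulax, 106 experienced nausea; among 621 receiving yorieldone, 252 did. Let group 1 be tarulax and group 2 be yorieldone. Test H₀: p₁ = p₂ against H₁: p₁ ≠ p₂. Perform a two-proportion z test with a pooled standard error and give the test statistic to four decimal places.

p̂₁ = 106/333 = 0.318318, p̂₂ = 252/621 = 0.405797.
Pooled p̂ = (106+252)/(333+621) = 358/954 = 0.375262.
SE = √(p̂(1−p̂)(1/n₁+1/n₂)) = √(0.375262·0.624738·0.00461331) = √(0.00108155) = 0.032887.
z = (0.318318 − 0.405797)/0.032887 = -0.087479/0.032887 = -2.6600.

z = -2.6600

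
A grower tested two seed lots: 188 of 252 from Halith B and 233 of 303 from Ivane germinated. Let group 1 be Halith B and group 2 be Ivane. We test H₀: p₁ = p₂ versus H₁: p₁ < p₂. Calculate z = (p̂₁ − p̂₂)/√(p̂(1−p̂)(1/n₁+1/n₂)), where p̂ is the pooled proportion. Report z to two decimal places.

p̂₁ = 188/252 ≈ 0.7460, p̂₂ = 233/303 ≈ 0.7690.
Pooled p̂ = (188+233)/(252+303) = 421/555 = 0.7586.
SE = √(p̂(1−p̂)(1/n₁+1/n₂)) = √(0.7586·0.2414·0.00726858) = √(0.00133122) = 0.0365.
z = (0.7460 − 0.7690)/0.0365 = -0.0230/0.0365 = -0.63.
p-value = P(Z < -0.629) ≈ 0.2647.

z = -0.63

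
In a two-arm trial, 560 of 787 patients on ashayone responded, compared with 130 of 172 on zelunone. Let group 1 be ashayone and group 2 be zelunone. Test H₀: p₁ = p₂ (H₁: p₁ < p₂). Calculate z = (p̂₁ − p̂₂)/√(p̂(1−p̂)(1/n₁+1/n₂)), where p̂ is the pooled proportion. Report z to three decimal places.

p̂₁ = 560/787 = 0.71156, p̂₂ = 130/172 = 0.75581.
Pooled p̂ = (560+130)/(787+172) = 690/959 = 0.71950.
SE = √(p̂(1−p̂)(1/n₁+1/n₂)) = √(0.71950·0.28050·0.0070846) = √(0.00142981) = 0.03781.
z = (0.71156 − 0.75581)/0.03781 = -0.04425/0.03781 = -1.170.

z = -1.170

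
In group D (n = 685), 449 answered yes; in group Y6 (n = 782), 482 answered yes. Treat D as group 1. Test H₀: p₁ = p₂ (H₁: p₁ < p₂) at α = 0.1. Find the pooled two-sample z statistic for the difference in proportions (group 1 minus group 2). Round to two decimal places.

z = 1.55

p̂₁ = 449/685 = 0.6555, p̂₂ = 482/782 = 0.6164.
Pooled p̂ = (449+482)/(685+782) = 931/1467 = 0.6346.
SE = √(p̂(1−p̂)(1/n₁+1/n₂)) = √(0.6346·0.3654·0.00273863) = √(0.000635019) = 0.0252.
z = (0.6555 − 0.6164)/0.0252 = 0.0391/0.0252 = 1.55.
p-value = P(Z < 1.552) ≈ 0.9397. With α = 0.1, fail to reject H₀.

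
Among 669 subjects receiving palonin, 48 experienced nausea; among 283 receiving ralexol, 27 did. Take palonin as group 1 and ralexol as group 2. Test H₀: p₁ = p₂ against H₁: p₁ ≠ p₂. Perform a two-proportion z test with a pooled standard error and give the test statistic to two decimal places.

p̂₁ = 48/669 ≈ 0.0717, p̂₂ = 27/283 ≈ 0.0954.
Pooled p̂ = (48+27)/(669+283) = 75/952 = 0.0788.
SE = √(0.072575 × 0.00502834) = 0.0191.
z = (0.0717 − 0.0954)/0.0191 = -0.0237/0.0191 = -1.24.

z = -1.24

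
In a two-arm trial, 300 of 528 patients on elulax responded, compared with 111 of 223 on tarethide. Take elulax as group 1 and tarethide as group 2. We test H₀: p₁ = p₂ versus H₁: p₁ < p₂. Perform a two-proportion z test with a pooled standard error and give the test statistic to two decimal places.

z = 1.77

p̂₁ = 300/528 ≈ 0.5682, p̂₂ = 111/223 ≈ 0.4978.
Pooled p̂ = (300+111)/(528+223) = 411/751 = 0.5473.
SE = √(p̂(1−p̂)(1/n₁+1/n₂)) = √(0.5473·0.4527·0.00637824) = √(0.00158031) = 0.0398.
z = (0.5682 − 0.4978)/0.0398 = 0.0704/0.0398 = 1.77.
p-value = P(Z < 1.772) ≈ 0.9618.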